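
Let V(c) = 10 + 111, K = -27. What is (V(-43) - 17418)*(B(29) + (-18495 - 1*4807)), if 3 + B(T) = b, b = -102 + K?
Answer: 405337898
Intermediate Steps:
V(c) = 121
b = -129 (b = -102 - 27 = -129)
B(T) = -132 (B(T) = -3 - 129 = -132)
(V(-43) - 17418)*(B(29) + (-18495 - 1*4807)) = (121 - 17418)*(-132 + (-18495 - 1*4807)) = -17297*(-132 + (-18495 - 4807)) = -17297*(-132 - 23302) = -17297*(-23434) = 405337898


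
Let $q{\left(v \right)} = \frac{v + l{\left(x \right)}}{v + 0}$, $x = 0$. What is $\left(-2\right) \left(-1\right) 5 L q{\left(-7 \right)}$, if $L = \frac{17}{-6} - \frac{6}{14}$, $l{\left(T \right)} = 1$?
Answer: $- \frac{1370}{49} \approx -27.959$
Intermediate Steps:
$q{\left(v \right)} = \frac{1 + v}{v}$ ($q{\left(v \right)} = \frac{v + 1}{v + 0} = \frac{1 + v}{v}$)
$L = - \frac{137}{42}$ ($L = 17 \left(- \frac{1}{6}\right) - \frac{3}{7} = - \frac{17}{6} - \frac{3}{7} = - \frac{137}{42} \approx -3.2619$)
$\left(-2\right) \left(-1\right) 5 L q{\left(-7 \right)} = \left(-2\right) \left(-1\right) 5 \left(- \frac{137}{42}\right) \frac{1 - 7}{-7} = 2 \cdot 5 \left(- \frac{137}{42}\right) \left(\left(- \frac{1}{7}\right) \left(-6\right)\right) = 10 \left(- \frac{137}{42}\right) \frac{6}{7} = \left(- \frac{685}{21}\right) \frac{6}{7} = - \frac{1370}{49}$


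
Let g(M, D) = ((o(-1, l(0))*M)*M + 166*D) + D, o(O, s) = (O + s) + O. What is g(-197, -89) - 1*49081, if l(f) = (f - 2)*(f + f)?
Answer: -141562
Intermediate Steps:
l(f) = 2*f*(-2 + f) (l(f) = (-2 + f)*(2*f) = 2*f*(-2 + f))
o(O, s) = s + 2*O
g(M, D) = -2*M² + 167*D (g(M, D) = (((2*0*(-2 + 0) + 2*(-1))*M)*M + 166*D) + D = (((2*0*(-2) - 2)*M)*M + 166*D) + D = (((0 - 2)*M)*M + 166*D) + D = ((-2*M)*M + 166*D) + D = (-2*M² + 166*D) + D = -2*M² + 167*D)
g(-197, -89) - 1*49081 = (-2*(-197)² + 167*(-89)) - 1*49081 = (-2*38809 - 14863) - 49081 = (-77618 - 14863) - 49081 = -92481 - 49081 = -141562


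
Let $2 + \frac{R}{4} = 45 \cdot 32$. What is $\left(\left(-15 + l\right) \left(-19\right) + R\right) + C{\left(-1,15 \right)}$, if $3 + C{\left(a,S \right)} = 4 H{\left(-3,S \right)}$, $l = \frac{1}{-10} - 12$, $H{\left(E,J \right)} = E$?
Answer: $\frac{62519}{10} \approx 6251.9$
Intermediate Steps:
$R = 5752$ ($R = -8 + 4 \cdot 45 \cdot 32 = -8 + 4 \cdot 1440 = -8 + 5760 = 5752$)
$l = - \frac{121}{10}$ ($l = - \frac{1}{10} - 12 = - \frac{121}{10} \approx -12.1$)
$C{\left(a,S \right)} = -15$ ($C{\left(a,S \right)} = -3 + 4 \left(-3\right) = -3 - 12 = -15$)
$\left(\left(-15 + l\right) \left(-19\right) + R\right) + C{\left(-1,15 \right)} = \left(\left(-15 - \frac{121}{10}\right) \left(-19\right) + 5752\right) - 15 = \left(\left(- \frac{271}{10}\right) \left(-19\right) + 5752\right) - 15 = \left(\frac{5149}{10} + 5752\right) - 15 = \frac{62669}{10} - 15 = \frac{62519}{10}$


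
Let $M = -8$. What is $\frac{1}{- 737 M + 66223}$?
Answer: $\frac{1}{72119} \approx 1.3866 \cdot 10^{-5}$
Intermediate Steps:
$\frac{1}{- 737 M + 66223} = \frac{1}{\left(-737\right) \left(-8\right) + 66223} = \frac{1}{5896 + 66223} = \frac{1}{72119}$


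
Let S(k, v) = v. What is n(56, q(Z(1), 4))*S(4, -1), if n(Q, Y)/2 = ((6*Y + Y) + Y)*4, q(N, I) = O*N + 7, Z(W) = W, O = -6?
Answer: -64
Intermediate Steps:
q(N, I) = 7 - 6*N (q(N, I) = -6*N + 7 = 7 - 6*N)
n(Q, Y) = 64*Y (n(Q, Y) = 2*(((6*Y + Y) + Y)*4) = 2*((7*Y + Y)*4) = 2*((8*Y)*4) = 2*(32*Y) = 64*Y)
n(56, q(Z(1), 4))*S(4, -1) = (64*(7 - 6*1))*(-1) = (64*(7 - 6))*(-1) = (64*1)*(-1) = 64*(-1) = -64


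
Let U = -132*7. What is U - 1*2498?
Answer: -3422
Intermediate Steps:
U = -924
U - 1*2498 = -924 - 1*2498 = -924 - 2498 = -3422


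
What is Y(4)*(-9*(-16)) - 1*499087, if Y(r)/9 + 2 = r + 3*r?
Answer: -480943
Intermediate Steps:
Y(r) = -18 + 36*r (Y(r) = -18 + 9*(r + 3*r) = -18 + 9*(4*r) = -18 + 36*r)
Y(4)*(-9*(-16)) - 1*499087 = (-18 + 36*4)*(-9*(-16)) - 1*499087 = (-18 + 144)*144 - 499087 = 126*144 - 499087 = 18144 - 499087 = -480943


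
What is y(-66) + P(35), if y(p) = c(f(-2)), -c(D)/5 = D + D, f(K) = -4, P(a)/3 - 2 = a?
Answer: 151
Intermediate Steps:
P(a) = 6 + 3*a
c(D) = -10*D (c(D) = -5*(D + D) = -10*D)
y(p) = 40 (y(p) = -10*(-4) = 40)
y(-66) + P(35) = 40 + (6 + 3*35) = 40 + (6 + 105) = 40 + 111 = 151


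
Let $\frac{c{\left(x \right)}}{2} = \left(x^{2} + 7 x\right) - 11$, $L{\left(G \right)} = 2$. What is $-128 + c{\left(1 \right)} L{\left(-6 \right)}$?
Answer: $-140$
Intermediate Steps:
$c{\left(x \right)} = -22 + 2 x^{2} + 14 x$ ($c{\left(x \right)} = 2 \left(\left(x^{2} + 7 x\right) - 11\right) = 2 \left(-11 + x^{2} + 7 x\right) = -22 + 2 x^{2} + 14 x$)
$-128 + c{\left(1 \right)} L{\left(-6 \right)} = -128 + \left(-22 + 2 \cdot 1^{2} + 14 \cdot 1\right) 2 = -128 + \left(-22 + 2 \cdot 1 + 14\right) 2 = -128 + \left(-22 + 2 + 14\right) 2 = -128 - 12 = -140$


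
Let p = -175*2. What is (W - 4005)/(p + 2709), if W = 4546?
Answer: 541/2359 ≈ 0.22933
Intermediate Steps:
p = -350
(W - 4005)/(p + 2709) = (4546 - 4005)/(-350 + 2709) = 541/2359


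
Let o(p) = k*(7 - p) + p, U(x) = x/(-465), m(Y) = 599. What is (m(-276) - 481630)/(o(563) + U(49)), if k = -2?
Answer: -223679415/778826 ≈ -287.20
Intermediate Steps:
U(x) = -x/465 (U(x) = x*(-1/465) = -x/465)
o(p) = -14 + 3*p (o(p) = -2*(7 - p) + p = (-14 + 2*p) + p = -14 + 3*p)
(m(-276) - 481630)/(o(563) + U(49)) = (599 - 481630)/((-14 + 3*563) - 1/465*49) = -481031/((-14 + 1689) - 49/465) = -481031/(1675 - 49/465) = -481031/778826/465 = -481031*465/778826 = -223679415/778826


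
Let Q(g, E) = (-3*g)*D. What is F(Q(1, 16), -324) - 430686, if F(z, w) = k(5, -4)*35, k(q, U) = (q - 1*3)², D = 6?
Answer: -430546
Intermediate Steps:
Q(g, E) = -18*g (Q(g, E) = -3*g*6 = -18*g)
k(q, U) = (-3 + q)² (k(q, U) = (q - 3)² = (-3 + q)²)
F(z, w) = 140 (F(z, w) = (-3 + 5)²*35 = 2²*35 = 4*35 = 140)
F(Q(1, 16), -324) - 430686 = 140 - 430686 = -430546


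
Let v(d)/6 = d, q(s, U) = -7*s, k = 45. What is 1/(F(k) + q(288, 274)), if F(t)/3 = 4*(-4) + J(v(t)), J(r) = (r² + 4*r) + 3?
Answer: 1/219885 ≈ 4.5478e-6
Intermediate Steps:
v(d) = 6*d
J(r) = 3 + r² + 4*r
F(t) = -39 + 72*t + 108*t² (F(t) = 3*(4*(-4) + (3 + (6*t)² + 4*(6*t))) = 3*(-16 + (3 + 36*t² + 24*t)) = 3*(-16 + (3 + 24*t + 36*t²)) = 3*(-13 + 24*t + 36*t²) = -39 + 72*t + 108*t²)
1/(F(k) + q(288, 274)) = 1/((-39 + 72*45 + 108*45²) - 7*288) = 1/((-39 + 3240 + 108*2025) - 2016) = 1/((-39 + 3240 + 218700) - 2016) = 1/(221901 - 2016) = 1/219885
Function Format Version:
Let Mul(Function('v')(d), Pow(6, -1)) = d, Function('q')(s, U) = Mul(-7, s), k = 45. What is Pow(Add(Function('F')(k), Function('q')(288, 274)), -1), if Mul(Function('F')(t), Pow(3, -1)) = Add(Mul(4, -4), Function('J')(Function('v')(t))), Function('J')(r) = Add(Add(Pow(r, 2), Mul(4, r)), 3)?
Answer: Rational(1, 219885) ≈ 4.5478e-6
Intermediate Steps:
Function('v')(d) = Mul(6, d)
Function('J')(r) = Add(3, Pow(r, 2), Mul(4, r))
Function('F')(t) = Add(-39, Mul(72, t), Mul(108, Pow(t, 2))) (Function('F')(t) = Mul(3, Add(Mul(4, -4), Add(3, Pow(Mul(6, t), 2), Mul(4, Mul(6, t))))) = Mul(3, Add(-16, Add(3, Mul(36, Pow(t, 2)), Mul(24, t)))) = Mul(3, Add(-16, Add(3, Mul(24, t), Mul(36, Pow(t, 2))))) = Mul(3, Add(-13, Mul(24, t), Mul(36, Pow(t, 2)))) = Add(-39, Mul(72, t), Mul(108, Pow(t, 2))))
Pow(Add(Function('F')(k), Function('q')(288, 274)), -1) = Pow(Add(Add(-39, Mul(72, 45), Mul(108, Pow(45, 2))), Mul(-7, 288)), -1) = Pow(Add(Add(-39, 3240, Mul(108, 2025)), -2016), -1) = Pow(Add(Add(-39, 3240, 218700), -2016), -1) = Pow(Add(221901, -2016), -1) = Pow(219885, -1) = Rational(1, 219885)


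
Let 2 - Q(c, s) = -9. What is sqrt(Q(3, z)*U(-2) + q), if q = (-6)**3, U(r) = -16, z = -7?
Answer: 14*I*sqrt(2) ≈ 19.799*I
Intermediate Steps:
q = -216
Q(c, s) = 11 (Q(c, s) = 2 - 1*(-9) = 2 + 9 = 11)
sqrt(Q(3, z)*U(-2) + q) = sqrt(11*(-16) - 216) = sqrt(-176 - 216) = sqrt(-392) = 14*I*sqrt(2)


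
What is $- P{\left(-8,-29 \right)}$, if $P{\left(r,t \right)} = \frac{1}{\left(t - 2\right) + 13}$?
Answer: $\frac{1}{18} \approx 0.055556$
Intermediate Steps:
$P{\left(r,t \right)} = \frac{1}{11 + t}$ ($P{\left(r,t \right)} = \frac{1}{\left(-2 + t\right) + 13} = \frac{1}{11 + t}$)
$- P{\left(-8,-29 \right)} = - \frac{1}{11 - 29} = - \frac{1}{-18} = \left(-1\right) \left(- \frac{1}{18}\right) = \frac{1}{18}$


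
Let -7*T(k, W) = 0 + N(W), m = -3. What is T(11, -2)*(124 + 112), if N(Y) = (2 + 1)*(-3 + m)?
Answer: 4248/7 ≈ 606.86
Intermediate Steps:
N(Y) = -18 (N(Y) = (2 + 1)*(-3 - 3) = 3*(-6) = -18)
T(k, W) = 18/7 (T(k, W) = -(0 - 18)/7 = -⅐*(-18) = 18/7)
T(11, -2)*(124 + 112) = 18*(124 + 112)/7 = (18/7)*236 = 4248/7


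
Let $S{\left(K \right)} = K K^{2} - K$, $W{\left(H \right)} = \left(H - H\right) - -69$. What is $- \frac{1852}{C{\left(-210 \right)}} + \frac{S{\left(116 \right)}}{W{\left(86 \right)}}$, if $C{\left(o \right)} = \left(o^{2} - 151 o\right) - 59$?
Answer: $\frac{1713485768}{75751} \approx 22620.0$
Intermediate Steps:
$W{\left(H \right)} = 69$ ($W{\left(H \right)} = 0 + 69 = 69$)
$C{\left(o \right)} = -59 + o^{2} - 151 o$
$S{\left(K \right)} = K^{3} - K$
$- \frac{1852}{C{\left(-210 \right)}} + \frac{S{\left(116 \right)}}{W{\left(86 \right)}} = - \frac{1852}{-59 + \left(-210\right)^{2} - -31710} + \frac{116^{3} - 116}{69} = - \frac{1852}{-59 + 44100 + 31710} + \left(1560896 - 116\right) \frac{1}{69} = - \frac{1852}{75751} + 1560780 \cdot \frac{1}{69} = \left(-1852\right) \frac{1}{75751} + 22620 = - \frac{1852}{75751} + 22620 = \frac{1713485768}{75751}$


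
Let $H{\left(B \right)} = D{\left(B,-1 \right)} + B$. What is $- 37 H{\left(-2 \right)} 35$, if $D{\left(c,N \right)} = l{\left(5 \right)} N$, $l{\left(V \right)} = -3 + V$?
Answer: $5180$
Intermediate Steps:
$D{\left(c,N \right)} = 2 N$ ($D{\left(c,N \right)} = \left(-3 + 5\right) N = 2 N$)
$H{\left(B \right)} = -2 + B$ ($H{\left(B \right)} = 2 \left(-1\right) + B = -2 + B$)
$- 37 H{\left(-2 \right)} 35 = - 37 \left(-2 - 2\right) 35 = \left(-37\right) \left(-4\right) 35 = 148 \cdot 35 = 5180$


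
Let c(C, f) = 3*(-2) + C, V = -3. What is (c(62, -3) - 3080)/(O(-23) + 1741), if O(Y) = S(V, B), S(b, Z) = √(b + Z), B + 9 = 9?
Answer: -188028/108253 + 108*I*√3/108253 ≈ -1.7369 + 0.001728*I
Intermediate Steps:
B = 0 (B = -9 + 9 = 0)
c(C, f) = -6 + C
S(b, Z) = √(Z + b)
O(Y) = I*√3 (O(Y) = √(0 - 3) = √(-3) = I*√3)
(c(62, -3) - 3080)/(O(-23) + 1741) = ((-6 + 62) - 3080)/(I*√3 + 1741) = (56 - 3080)/(1741 + I*√3) = -3024/(1741 + I*√3)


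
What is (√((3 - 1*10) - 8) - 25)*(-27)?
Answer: 675 - 27*I*√15 ≈ 675.0 - 104.57*I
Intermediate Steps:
(√((3 - 1*10) - 8) - 25)*(-27) = (√((3 - 10) - 8) - 25)*(-27) = (√(-7 - 8) - 25)*(-27) = (√(-15) - 25)*(-27) = (I*√15 - 25)*(-27) = (-25 + I*√15)*(-27) = 675 - 27*I*√15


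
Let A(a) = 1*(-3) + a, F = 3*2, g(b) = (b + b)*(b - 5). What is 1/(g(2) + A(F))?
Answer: -⅑ ≈ -0.11111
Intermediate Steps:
g(b) = 2*b*(-5 + b) (g(b) = (2*b)*(-5 + b) = 2*b*(-5 + b))
F = 6
A(a) = -3 + a
1/(g(2) + A(F)) = 1/(2*2*(-5 + 2) + (-3 + 6)) = 1/(2*2*(-3) + 3) = 1/(-12 + 3) = 1/(-9) = -⅑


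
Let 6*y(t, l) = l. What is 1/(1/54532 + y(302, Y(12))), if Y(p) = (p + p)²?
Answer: 54532/5235073 ≈ 0.010417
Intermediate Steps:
Y(p) = 4*p² (Y(p) = (2*p)² = 4*p²)
y(t, l) = l/6
1/(1/54532 + y(302, Y(12))) = 1/(1/54532 + (4*12²)/6) = 1/(1/54532 + (4*144)/6) = 1/(1/54532 + (⅙)*576) = 1/(1/54532 + 96) = 1/(5235073/54532) = 54532/5235073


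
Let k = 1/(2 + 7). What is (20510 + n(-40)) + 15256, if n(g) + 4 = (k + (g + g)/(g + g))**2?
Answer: 2896822/81 ≈ 35763.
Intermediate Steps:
k = 1/9 ≈ 0.11111
n(g) = -224/81 (n(g) = -4 + (1/9 + (g + g)/(g + g))**2 = -4 + (1/9 + (2*g)/((2*g)))**2 = -4 + (1/9 + (2*g)*(1/(2*g)))**2 = -4 + (1/9 + 1)**2 = -4 + (10/9)**2 = -4 + 100/81 = -224/81)
(20510 + n(-40)) + 15256 = (20510 - 224/81) + 15256 = 1661086/81 + 15256 = 2896822/81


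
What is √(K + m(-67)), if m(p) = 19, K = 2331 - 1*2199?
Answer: √151 ≈ 12.288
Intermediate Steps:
K = 132 (K = 2331 - 2199 = 132)
√(K + m(-67)) = √(132 + 19) = √151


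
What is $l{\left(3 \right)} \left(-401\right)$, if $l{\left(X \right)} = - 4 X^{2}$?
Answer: $14436$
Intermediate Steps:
$l{\left(3 \right)} \left(-401\right) = - 4 \cdot 3^{2} \left(-401\right) = \left(-4\right) 9 \left(-401\right) = \left(-36\right) \left(-401\right) = 14436$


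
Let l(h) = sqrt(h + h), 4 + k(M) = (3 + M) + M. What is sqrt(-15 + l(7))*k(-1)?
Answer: -3*I*sqrt(15 - sqrt(14)) ≈ -10.066*I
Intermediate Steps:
k(M) = -1 + 2*M (k(M) = -4 + ((3 + M) + M) = -4 + (3 + 2*M) = -1 + 2*M)
l(h) = sqrt(2)*sqrt(h) (l(h) = sqrt(2*h) = sqrt(2)*sqrt(h))
sqrt(-15 + l(7))*k(-1) = sqrt(-15 + sqrt(2)*sqrt(7))*(-1 + 2*(-1)) = sqrt(-15 + sqrt(14))*(-1 - 2) = sqrt(-15 + sqrt(14))*(-3) = -3*sqrt(-15 + sqrt(14))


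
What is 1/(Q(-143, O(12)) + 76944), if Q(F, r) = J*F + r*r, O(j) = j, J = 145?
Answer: 1/56353 ≈ 1.7745e-5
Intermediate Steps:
Q(F, r) = r**2 + 145*F (Q(F, r) = 145*F + r*r = 145*F + r**2 = r**2 + 145*F)
1/(Q(-143, O(12)) + 76944) = 1/((12**2 + 145*(-143)) + 76944) = 1/((144 - 20735) + 76944) = 1/(-20591 + 76944) = 1/56353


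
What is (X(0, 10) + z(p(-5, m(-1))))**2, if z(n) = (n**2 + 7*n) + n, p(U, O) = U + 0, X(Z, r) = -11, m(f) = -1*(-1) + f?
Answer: 676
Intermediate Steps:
m(f) = 1 + f
p(U, O) = U
z(n) = n**2 + 8*n
(X(0, 10) + z(p(-5, m(-1))))**2 = (-11 - 5*(8 - 5))**2 = (-11 - 5*3)**2 = (-11 - 15)**2 = (-26)**2 = 676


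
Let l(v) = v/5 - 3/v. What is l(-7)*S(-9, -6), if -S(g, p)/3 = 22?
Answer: 2244/35 ≈ 64.114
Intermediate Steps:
S(g, p) = -66 (S(g, p) = -3*22 = -66)
l(v) = -3/v + v/5 (l(v) = v*(1/5) - 3/v = v/5 - 3/v = -3/v + v/5)
l(-7)*S(-9, -6) = (-3/(-7) + (1/5)*(-7))*(-66) = (-3*(-1/7) - 7/5)*(-66) = (3/7 - 7/5)*(-66) = -34/35*(-66) = 2244/35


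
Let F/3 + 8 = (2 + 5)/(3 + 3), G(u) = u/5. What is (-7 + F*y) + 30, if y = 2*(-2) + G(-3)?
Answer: 1173/10 ≈ 117.30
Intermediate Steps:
G(u) = u/5 (G(u) = u*(⅕) = u/5)
y = -23/5 (y = 2*(-2) + (⅕)*(-3) = -4 - ⅗ = -23/5 ≈ -4.6000)
F = -41/2 (F = -24 + 3*((2 + 5)/(3 + 3)) = -24 + 3*(7/6) = -24 + 7/2 = -41/2 ≈ -20.500)
(-7 + F*y) + 30 = (-7 - 41/2*(-23/5)) + 30 = (-7 + 943/10) + 30 = 873/10 + 30 = 1173/10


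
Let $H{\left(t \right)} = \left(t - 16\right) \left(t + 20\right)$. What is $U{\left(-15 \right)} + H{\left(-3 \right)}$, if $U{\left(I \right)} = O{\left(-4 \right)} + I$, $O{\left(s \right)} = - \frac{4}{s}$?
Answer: $-337$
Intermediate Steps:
$U{\left(I \right)} = 1 + I$ ($U{\left(I \right)} = - \frac{4}{-4} + I = \left(-4\right) \left(- \frac{1}{4}\right) + I = 1 + I$)
$H{\left(t \right)} = \left(-16 + t\right) \left(20 + t\right)$
$U{\left(-15 \right)} + H{\left(-3 \right)} = \left(1 - 15\right) + \left(-320 + \left(-3\right)^{2} + 4 \left(-3\right)\right) = -14 - 323 = -337$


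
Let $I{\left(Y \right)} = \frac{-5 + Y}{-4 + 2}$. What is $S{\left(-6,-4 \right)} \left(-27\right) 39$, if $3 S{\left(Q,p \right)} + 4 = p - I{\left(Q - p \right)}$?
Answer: $\frac{8073}{2} \approx 4036.5$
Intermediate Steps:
$I{\left(Y \right)} = \frac{5}{2} - \frac{Y}{2}$ ($I{\left(Y \right)} = \frac{-5 + Y}{-2} = \left(-5 + Y\right) \left(- \frac{1}{2}\right) = \frac{5}{2} - \frac{Y}{2}$)
$S{\left(Q,p \right)} = - \frac{13}{6} + \frac{Q}{6} + \frac{p}{6}$ ($S{\left(Q,p \right)} = - \frac{4}{3} + \frac{p - \left(\frac{5}{2} - \frac{Q - p}{2}\right)}{3} = - \frac{4}{3} + \frac{p - \left(\frac{5}{2} - \left(\frac{Q}{2} - \frac{p}{2}\right)\right)}{3} = - \frac{4}{3} + \frac{p - \left(\frac{5}{2} + \frac{p}{2} - \frac{Q}{2}\right)}{3} = - \frac{4}{3} + \frac{- \frac{5}{2} + \frac{Q}{2} + \frac{p}{2}}{3} = - \frac{4}{3} + \left(- \frac{5}{6} + \frac{Q}{6} + \frac{p}{6}\right) = - \frac{13}{6} + \frac{Q}{6} + \frac{p}{6}$)
$S{\left(-6,-4 \right)} \left(-27\right) 39 = \left(- \frac{13}{6} + \frac{1}{6} \left(-6\right) + \frac{1}{6} \left(-4\right)\right) \left(-27\right) 39 = \left(- \frac{13}{6} - 1 - \frac{2}{3}\right) \left(-27\right) 39 = \left(- \frac{23}{6}\right) \left(-27\right) 39 = \frac{207}{2} \cdot 39 = \frac{8073}{2}$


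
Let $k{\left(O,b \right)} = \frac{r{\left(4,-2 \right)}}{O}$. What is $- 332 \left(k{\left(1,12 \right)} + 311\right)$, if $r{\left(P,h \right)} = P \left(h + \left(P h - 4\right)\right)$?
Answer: $-84660$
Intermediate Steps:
$r{\left(P,h \right)} = P \left(-4 + h + P h\right)$ ($r{\left(P,h \right)} = P \left(h + \left(-4 + P h\right)\right) = P \left(-4 + h + P h\right)$)
$k{\left(O,b \right)} = - \frac{56}{O}$ ($k{\left(O,b \right)} = \frac{4 \left(-4 - 2 + 4 \left(-2\right)\right)}{O} = \frac{4 \left(-4 - 2 - 8\right)}{O} = \frac{4 \left(-14\right)}{O} = - \frac{56}{O}$)
$- 332 \left(k{\left(1,12 \right)} + 311\right) = - 332 \left(- \frac{56}{1} + 311\right) = - 332 \left(\left(-56\right) 1 + 311\right) = - 332 \left(-56 + 311\right) = \left(-332\right) 255 = -84660$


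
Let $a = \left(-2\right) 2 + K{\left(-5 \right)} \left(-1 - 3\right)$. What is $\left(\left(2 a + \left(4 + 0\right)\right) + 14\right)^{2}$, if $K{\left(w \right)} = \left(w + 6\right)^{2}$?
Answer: $4$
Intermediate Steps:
$K{\left(w \right)} = \left(6 + w\right)^{2}$
$a = -8$ ($a = \left(-2\right) 2 + \left(6 - 5\right)^{2} \left(-1 - 3\right) = -4 + 1^{2} \left(-4\right) = -4 + 1 \left(-4\right) = -4 - 4 = -8$)
$\left(\left(2 a + \left(4 + 0\right)\right) + 14\right)^{2} = \left(\left(2 \left(-8\right) + \left(4 + 0\right)\right) + 14\right)^{2} = \left(\left(-16 + 4\right) + 14\right)^{2} = \left(-12 + 14\right)^{2} = 2^{2} = 4$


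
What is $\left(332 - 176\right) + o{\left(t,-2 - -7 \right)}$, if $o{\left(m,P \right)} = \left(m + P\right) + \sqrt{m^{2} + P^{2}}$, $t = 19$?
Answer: $180 + \sqrt{386} \approx 199.65$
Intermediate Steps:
$o{\left(m,P \right)} = P + m + \sqrt{P^{2} + m^{2}}$ ($o{\left(m,P \right)} = \left(P + m\right) + \sqrt{P^{2} + m^{2}} = P + m + \sqrt{P^{2} + m^{2}}$)
$\left(332 - 176\right) + o{\left(t,-2 - -7 \right)} = \left(332 - 176\right) + \left(\left(-2 - -7\right) + 19 + \sqrt{\left(-2 - -7\right)^{2} + 19^{2}}\right) = 156 + \left(\left(-2 + 7\right) + 19 + \sqrt{\left(-2 + 7\right)^{2} + 361}\right) = 156 + \left(5 + 19 + \sqrt{5^{2} + 361}\right) = 156 + \left(5 + 19 + \sqrt{25 + 361}\right) = 156 + \left(5 + 19 + \sqrt{386}\right) = 156 + \left(24 + \sqrt{386}\right) = 180 + \sqrt{386}$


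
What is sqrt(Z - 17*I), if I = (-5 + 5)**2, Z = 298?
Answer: sqrt(298) ≈ 17.263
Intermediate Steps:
I = 0 (I = 0**2 = 0)
sqrt(Z - 17*I) = sqrt(298 - 17*0) = sqrt(298 + 0) = sqrt(298)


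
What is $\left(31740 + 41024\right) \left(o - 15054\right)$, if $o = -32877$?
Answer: $-3487651284$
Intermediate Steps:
$\left(31740 + 41024\right) \left(o - 15054\right) = \left(31740 + 41024\right) \left(-32877 - 15054\right) = 72764 \left(-47931\right) = -3487651284$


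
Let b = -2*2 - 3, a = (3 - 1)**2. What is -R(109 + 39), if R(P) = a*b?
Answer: 28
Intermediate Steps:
a = 4 (a = 2**2 = 4)
b = -7 (b = -4 - 3 = -7)
R(P) = -28 (R(P) = 4*(-7) = -28)
-R(109 + 39) = -1*(-28) = 28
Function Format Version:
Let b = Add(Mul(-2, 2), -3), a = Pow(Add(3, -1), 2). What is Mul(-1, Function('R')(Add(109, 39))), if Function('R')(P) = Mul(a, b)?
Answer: 28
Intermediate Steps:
a = 4 (a = Pow(2, 2) = 4)
b = -7 (b = Add(-4, -3) = -7)
Function('R')(P) = -28 (Function('R')(P) = Mul(4, -7) = -28)
Mul(-1, Function('R')(Add(109, 39))) = Mul(-1, -28) = 28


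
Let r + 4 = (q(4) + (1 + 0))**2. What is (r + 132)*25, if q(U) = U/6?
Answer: 29425/9 ≈ 3269.4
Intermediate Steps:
q(U) = U/6 (q(U) = U*(1/6) = U/6)
r = -11/9 (r = -4 + ((1/6)*4 + (1 + 0))**2 = -4 + (2/3 + 1)**2 = -4 + (5/3)**2 = -4 + 25/9 = -11/9 ≈ -1.2222)
(r + 132)*25 = (-11/9 + 132)*25 = (1177/9)*25 = 29425/9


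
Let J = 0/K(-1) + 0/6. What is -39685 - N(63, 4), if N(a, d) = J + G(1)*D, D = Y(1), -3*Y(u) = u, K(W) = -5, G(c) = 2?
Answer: -119053/3 ≈ -39684.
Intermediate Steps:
Y(u) = -u/3
D = -1/3 (D = -1/3*1 = -1/3 ≈ -0.33333)
J = 0 (J = 0/(-5) + 0/6 = 0*(-1/5) + 0*(1/6) = 0 + 0 = 0)
N(a, d) = -2/3 (N(a, d) = 0 + 2*(-1/3) = 0 - 2/3 = -2/3)
-39685 - N(63, 4) = -39685 - 1*(-2/3) = -39685 + 2/3 = -119053/3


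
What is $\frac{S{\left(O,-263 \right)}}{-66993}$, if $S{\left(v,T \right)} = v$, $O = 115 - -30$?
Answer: $- \frac{145}{66993} \approx -0.0021644$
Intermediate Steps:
$O = 145$ ($O = 115 + 30 = 145$)
$\frac{S{\left(O,-263 \right)}}{-66993} = \frac{145}{-66993} = 145 \left(- \frac{1}{66993}\right) = - \frac{145}{66993}$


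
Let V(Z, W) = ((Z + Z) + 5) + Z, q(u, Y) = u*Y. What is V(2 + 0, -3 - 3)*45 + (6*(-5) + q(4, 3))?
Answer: 477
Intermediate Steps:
q(u, Y) = Y*u
V(Z, W) = 5 + 3*Z (V(Z, W) = (2*Z + 5) + Z = (5 + 2*Z) + Z = 5 + 3*Z)
V(2 + 0, -3 - 3)*45 + (6*(-5) + q(4, 3)) = (5 + 3*(2 + 0))*45 + (6*(-5) + 3*4) = (5 + 3*2)*45 + (-30 + 12) = (5 + 6)*45 - 18 = 11*45 - 18 = 495 - 18 = 477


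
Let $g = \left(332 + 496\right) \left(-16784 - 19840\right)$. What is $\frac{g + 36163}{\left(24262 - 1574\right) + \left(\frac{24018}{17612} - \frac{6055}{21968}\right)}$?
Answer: $- \frac{2929659183029936}{2194604406243} \approx -1334.9$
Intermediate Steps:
$g = -30324672$ ($g = 828 \left(-36624\right) = -30324672$)
$\frac{g + 36163}{\left(24262 - 1574\right) + \left(\frac{24018}{17612} - \frac{6055}{21968}\right)} = \frac{-30324672 + 36163}{\left(24262 - 1574\right) + \left(\frac{24018}{17612} - \frac{6055}{21968}\right)} = - \frac{30288509}{22688 + \left(24018 \cdot \frac{1}{17612} - \frac{6055}{21968}\right)} = - \frac{30288509}{22688 + \left(\frac{12009}{8806} - \frac{6055}{21968}\right)} = - \frac{30288509}{22688 + \frac{105246691}{96725104}} = - \frac{30288509}{\frac{2194604406243}{96725104}} = \left(-30288509\right) \frac{96725104}{2194604406243} = - \frac{2929659183029936}{2194604406243}$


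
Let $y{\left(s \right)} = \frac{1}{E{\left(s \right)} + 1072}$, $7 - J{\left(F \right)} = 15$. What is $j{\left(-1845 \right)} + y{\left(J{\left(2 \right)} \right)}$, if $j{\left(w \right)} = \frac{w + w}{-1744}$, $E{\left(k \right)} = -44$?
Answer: $\frac{474383}{224104} \approx 2.1168$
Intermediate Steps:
$J{\left(F \right)} = -8$ ($J{\left(F \right)} = 7 - 15 = -8$)
$y{\left(s \right)} = \frac{1}{1028}$ ($y{\left(s \right)} = \frac{1}{-44 + 1072} = \frac{1}{1028}$)
$j{\left(w \right)} = - \frac{w}{872}$ ($j{\left(w \right)} = 2 w \left(- \frac{1}{1744}\right) = - \frac{w}{872}$)
$j{\left(-1845 \right)} + y{\left(J{\left(2 \right)} \right)} = \left(- \frac{1}{872}\right) \left(-1845\right) + \frac{1}{1028} = \frac{1845}{872} + \frac{1}{1028} = \frac{474383}{224104}$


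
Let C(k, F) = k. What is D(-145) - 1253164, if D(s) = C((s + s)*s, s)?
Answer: -1211114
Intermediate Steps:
D(s) = 2*s² (D(s) = (s + s)*s = (2*s)*s = 2*s²)
D(-145) - 1253164 = 2*(-145)² - 1253164 = 2*21025 - 1253164 = 42050 - 1253164 = -1211114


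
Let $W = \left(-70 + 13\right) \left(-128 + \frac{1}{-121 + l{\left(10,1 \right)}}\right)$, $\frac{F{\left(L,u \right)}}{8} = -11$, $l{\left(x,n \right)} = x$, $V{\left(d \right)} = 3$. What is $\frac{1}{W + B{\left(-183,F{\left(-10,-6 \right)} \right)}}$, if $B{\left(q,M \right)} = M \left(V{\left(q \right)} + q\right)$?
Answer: $\frac{37}{856051} \approx 4.3222 \cdot 10^{-5}$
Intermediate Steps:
$F{\left(L,u \right)} = -88$ ($F{\left(L,u \right)} = 8 \left(-11\right) = -88$)
$B{\left(q,M \right)} = M \left(3 + q\right)$
$W = \frac{269971}{37}$ ($W = \left(-70 + 13\right) \left(-128 + \frac{1}{-121 + 10}\right) = - 57 \left(-128 + \frac{1}{-111}\right) = - 57 \left(-128 - \frac{1}{111}\right) = \left(-57\right) \left(- \frac{14209}{111}\right) = \frac{269971}{37} \approx 7296.5$)
$\frac{1}{W + B{\left(-183,F{\left(-10,-6 \right)} \right)}} = \frac{1}{\frac{269971}{37} - 88 \left(3 - 183\right)} = \frac{1}{\frac{269971}{37} - -15840} = \frac{1}{\frac{269971}{37} + 15840} = \frac{1}{\frac{856051}{37}} = \frac{37}{856051}$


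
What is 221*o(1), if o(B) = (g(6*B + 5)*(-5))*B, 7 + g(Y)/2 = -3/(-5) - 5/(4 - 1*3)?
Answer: 25194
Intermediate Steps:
g(Y) = -114/5 (g(Y) = -14 + 2*(-3/(-5) - 5/(4 - 1*3)) = -14 + 2*(-3*(-1/5) - 5/(4 - 3)) = -14 + 2*(3/5 - 5/1) = -14 + 2*(3/5 - 5*1) = -14 + 2*(3/5 - 5) = -14 + 2*(-22/5) = -14 - 44/5 = -114/5)
o(B) = 114*B (o(B) = (-114/5*(-5))*B = 114*B)
221*o(1) = 221*(114*1) = 221*114 = 25194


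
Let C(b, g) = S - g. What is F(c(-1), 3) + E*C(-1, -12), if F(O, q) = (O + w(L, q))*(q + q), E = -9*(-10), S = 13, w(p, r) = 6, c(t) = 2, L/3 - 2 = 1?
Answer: 2298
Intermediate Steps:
L = 9 (L = 6 + 3*1 = 6 + 3 = 9)
E = 90
C(b, g) = 13 - g
F(O, q) = 2*q*(6 + O) (F(O, q) = (O + 6)*(q + q) = (6 + O)*(2*q) = 2*q*(6 + O))
F(c(-1), 3) + E*C(-1, -12) = 2*3*(6 + 2) + 90*(13 - 1*(-12)) = 2*3*8 + 90*(13 + 12) = 48 + 90*25 = 48 + 2250 = 2298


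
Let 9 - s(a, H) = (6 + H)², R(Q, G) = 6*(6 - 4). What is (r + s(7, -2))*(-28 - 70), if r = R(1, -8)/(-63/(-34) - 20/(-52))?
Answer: 158662/989 ≈ 160.43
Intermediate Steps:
R(Q, G) = 12 (R(Q, G) = 6*2 = 12)
s(a, H) = 9 - (6 + H)²
r = 5304/989 (r = 12/(-63/(-34) - 20/(-52)) = 12/(-63*(-1/34) - 20*(-1/52)) = 12/(63/34 + 5/13) = 12/(989/442) = 12*(442/989) = 5304/989 ≈ 5.3630)
(r + s(7, -2))*(-28 - 70) = (5304/989 + (9 - (6 - 2)²))*(-28 - 70) = (5304/989 + (9 - 1*4²))*(-98) = (5304/989 + (9 - 1*16))*(-98) = (5304/989 + (9 - 16))*(-98) = (5304/989 - 7)*(-98) = -1619/989*(-98) = 158662/989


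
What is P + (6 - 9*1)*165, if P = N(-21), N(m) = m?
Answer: -516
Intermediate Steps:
P = -21
P + (6 - 9*1)*165 = -21 + (6 - 9*1)*165 = -21 + (6 - 9)*165 = -21 - 3*165 = -21 - 495 = -516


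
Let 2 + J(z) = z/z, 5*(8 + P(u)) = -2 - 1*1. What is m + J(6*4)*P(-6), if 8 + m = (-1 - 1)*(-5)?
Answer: 53/5 ≈ 10.600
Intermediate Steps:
P(u) = -43/5 (P(u) = -8 + (-2 - 1*1)/5 = -8 + (-2 - 1)/5 = -8 + (1/5)*(-3) = -8 - 3/5 = -43/5)
m = 2 (m = -8 + (-1 - 1)*(-5) = -8 - 2*(-5) = -8 + 10 = 2)
J(z) = -1 (J(z) = -2 + z/z = -2 + 1 = -1)
m + J(6*4)*P(-6) = 2 - 1*(-43/5) = 2 + 43/5 = 53/5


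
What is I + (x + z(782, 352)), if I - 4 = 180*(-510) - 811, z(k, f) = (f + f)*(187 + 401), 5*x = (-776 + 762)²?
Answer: 1606921/5 ≈ 3.2138e+5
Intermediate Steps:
x = 196/5 (x = (-776 + 762)²/5 = (⅕)*(-14)² = (⅕)*196 = 196/5 ≈ 39.200)
z(k, f) = 1176*f (z(k, f) = (2*f)*588 = 1176*f)
I = -92607 (I = 4 + (180*(-510) - 811) = 4 + (-91800 - 811) = 4 - 92611 = -92607)
I + (x + z(782, 352)) = -92607 + (196/5 + 1176*352) = -92607 + (196/5 + 413952) = -92607 + 2069956/5 = 1606921/5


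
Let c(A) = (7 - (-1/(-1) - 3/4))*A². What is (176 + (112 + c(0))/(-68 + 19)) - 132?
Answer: 292/7 ≈ 41.714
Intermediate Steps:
c(A) = 27*A²/4 (c(A) = (7 - (-1*(-1) - 3*¼))*A² = (7 - (1 - ¾))*A² = (7 - 1*¼)*A² = (7 - ¼)*A² = 27*A²/4)
(176 + (112 + c(0))/(-68 + 19)) - 132 = (176 + (112 + (27/4)*0²)/(-68 + 19)) - 132 = (176 + (112 + (27/4)*0)/(-49)) - 132 = (176 + (112 + 0)*(-1/49)) - 132 = (176 + 112*(-1/49)) - 132 = (176 - 16/7) - 132 = 1216/7 - 132 = 292/7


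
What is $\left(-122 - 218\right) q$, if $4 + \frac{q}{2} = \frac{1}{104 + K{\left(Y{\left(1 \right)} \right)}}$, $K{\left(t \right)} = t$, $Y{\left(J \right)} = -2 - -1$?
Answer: $\frac{279480}{103} \approx 2713.4$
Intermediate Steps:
$Y{\left(J \right)} = -1$ ($Y{\left(J \right)} = -2 + 1 = -1$)
$q = - \frac{822}{103}$ ($q = -8 + \frac{2}{104 - 1} = -8 + \frac{2}{103} = - \frac{822}{103} \approx -7.9806$)
$\left(-122 - 218\right) q = \left(-122 - 218\right) \left(- \frac{822}{103}\right) = \left(-340\right) \left(- \frac{822}{103}\right) = \frac{279480}{103}$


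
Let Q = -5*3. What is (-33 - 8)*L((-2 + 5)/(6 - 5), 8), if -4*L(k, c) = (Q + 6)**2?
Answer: 3321/4 ≈ 830.25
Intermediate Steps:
Q = -15
L(k, c) = -81/4 (L(k, c) = -(-15 + 6)**2/4 = -1/4*(-9)**2 = -1/4*81 = -81/4)
(-33 - 8)*L((-2 + 5)/(6 - 5), 8) = (-33 - 8)*(-81/4) = -41*(-81/4) = 3321/4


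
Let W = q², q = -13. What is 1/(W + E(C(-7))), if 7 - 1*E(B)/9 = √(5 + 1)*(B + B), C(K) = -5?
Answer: 29/653 - 45*√6/2612 ≈ 0.0022102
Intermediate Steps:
E(B) = 63 - 18*B*√6 (E(B) = 63 - 9*√(5 + 1)*(B + B) = 63 - 9*√6*2*B = 63 - 18*B*√6)
W = 169 (W = (-13)² = 169)
1/(W + E(C(-7))) = 1/(169 + (63 - 18*(-5)*√6)) = 1/(169 + (63 + 90*√6)) = 1/(232 + 90*√6)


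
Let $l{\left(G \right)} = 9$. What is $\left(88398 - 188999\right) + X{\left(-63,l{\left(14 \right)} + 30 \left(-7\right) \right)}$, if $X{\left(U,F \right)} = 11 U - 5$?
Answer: $-101299$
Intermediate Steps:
$X{\left(U,F \right)} = -5 + 11 U$
$\left(88398 - 188999\right) + X{\left(-63,l{\left(14 \right)} + 30 \left(-7\right) \right)} = \left(88398 - 188999\right) + \left(-5 + 11 \left(-63\right)\right) = -100601 - 698 = -101299$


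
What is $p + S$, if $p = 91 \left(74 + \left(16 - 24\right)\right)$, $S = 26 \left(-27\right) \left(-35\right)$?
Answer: $30576$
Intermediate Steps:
$S = 24570$ ($S = \left(-702\right) \left(-35\right) = 24570$)
$p = 6006$ ($p = 91 \left(74 - 8\right) = 91 \cdot 66 = 6006$)
$p + S = 6006 + 24570 = 30576$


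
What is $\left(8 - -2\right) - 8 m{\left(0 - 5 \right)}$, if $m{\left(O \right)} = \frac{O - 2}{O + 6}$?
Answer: $66$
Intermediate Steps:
$m{\left(O \right)} = \frac{-2 + O}{6 + O}$
$\left(8 - -2\right) - 8 m{\left(0 - 5 \right)} = \left(8 - -2\right) - 8 \frac{-2 + \left(0 - 5\right)}{6 + \left(0 - 5\right)} = \left(8 + 2\right) - 8 \frac{-2 - 5}{6 - 5} = 10 - 8 \cdot 1^{-1} \left(-7\right) = 10 - 8 \cdot 1 \left(-7\right) = 10 - -56 = 10 + 56 = 66$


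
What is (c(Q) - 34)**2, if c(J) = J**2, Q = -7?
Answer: 225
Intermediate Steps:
(c(Q) - 34)**2 = ((-7)**2 - 34)**2 = (49 - 34)**2 = 15**2 = 225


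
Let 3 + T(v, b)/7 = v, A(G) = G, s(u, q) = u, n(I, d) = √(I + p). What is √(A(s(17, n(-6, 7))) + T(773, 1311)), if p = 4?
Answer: √5407 ≈ 73.532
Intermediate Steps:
n(I, d) = √(4 + I) (n(I, d) = √(I + 4) = √(4 + I))
T(v, b) = -21 + 7*v
√(A(s(17, n(-6, 7))) + T(773, 1311)) = √(17 + (-21 + 7*773)) = √(17 + (-21 + 5411)) = √(17 + 5390) = √5407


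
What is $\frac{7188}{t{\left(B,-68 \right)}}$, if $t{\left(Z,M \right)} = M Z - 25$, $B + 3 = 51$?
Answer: $- \frac{7188}{3289} \approx -2.1855$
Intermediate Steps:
$B = 48$ ($B = -3 + 51 = 48$)
$t{\left(Z,M \right)} = -25 + M Z$
$\frac{7188}{t{\left(B,-68 \right)}} = \frac{7188}{-25 - 3264} = \frac{7188}{-3289} = 7188 \left(- \frac{1}{3289}\right) = - \frac{7188}{3289}$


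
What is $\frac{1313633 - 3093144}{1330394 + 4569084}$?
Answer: $- \frac{1779511}{5899478} \approx -0.30164$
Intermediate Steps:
$\frac{1313633 - 3093144}{1330394 + 4569084} = - \frac{1779511}{5899478}$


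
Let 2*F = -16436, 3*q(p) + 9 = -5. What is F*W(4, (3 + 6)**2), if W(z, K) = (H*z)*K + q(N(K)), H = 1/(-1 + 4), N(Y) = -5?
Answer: -2547580/3 ≈ -8.4919e+5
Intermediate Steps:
q(p) = -14/3 (q(p) = -3 + (1/3)*(-5) = -3 - 5/3 = -14/3)
H = 1/3 ≈ 0.33333
F = -8218 (F = (1/2)*(-16436) = -8218)
W(z, K) = -14/3 + K*z/3 (W(z, K) = (z/3)*K - 14/3 = K*z/3 - 14/3 = -14/3 + K*z/3)
F*W(4, (3 + 6)**2) = -8218*(-14/3 + (1/3)*(3 + 6)**2*4) = -8218*(-14/3 + (1/3)*9**2*4) = -8218*(-14/3 + (1/3)*81*4) = -8218*(-14/3 + 108) = -8218*310/3 = -2547580/3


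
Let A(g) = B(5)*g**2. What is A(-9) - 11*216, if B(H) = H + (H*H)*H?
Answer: 8154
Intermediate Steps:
B(H) = H + H**3 (B(H) = H + H**2*H = H + H**3)
A(g) = 130*g**2 (A(g) = (5 + 5**3)*g**2 = (5 + 125)*g**2 = 130*g**2)
A(-9) - 11*216 = 130*(-9)**2 - 11*216 = 130*81 - 2376 = 10530 - 2376 = 8154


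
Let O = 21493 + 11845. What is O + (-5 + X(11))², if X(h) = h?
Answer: 33374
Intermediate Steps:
O = 33338
O + (-5 + X(11))² = 33338 + (-5 + 11)² = 33338 + 6² = 33338 + 36 = 33374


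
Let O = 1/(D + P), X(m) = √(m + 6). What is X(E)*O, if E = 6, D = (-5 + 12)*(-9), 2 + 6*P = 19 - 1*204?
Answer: -12*√3/565 ≈ -0.036787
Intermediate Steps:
P = -187/6 (P = -⅓ + (19 - 1*204)/6 = -⅓ + (19 - 204)/6 = -⅓ + (⅙)*(-185) = -⅓ - 185/6 = -187/6 ≈ -31.167)
D = -63 (D = 7*(-9) = -63)
X(m) = √(6 + m)
O = -6/565 (O = 1/(-63 - 187/6) = 1/(-565/6) = -6/565 ≈ -0.010619)
X(E)*O = √(6 + 6)*(-6/565) = √12*(-6/565) = (2*√3)*(-6/565) = -12*√3/565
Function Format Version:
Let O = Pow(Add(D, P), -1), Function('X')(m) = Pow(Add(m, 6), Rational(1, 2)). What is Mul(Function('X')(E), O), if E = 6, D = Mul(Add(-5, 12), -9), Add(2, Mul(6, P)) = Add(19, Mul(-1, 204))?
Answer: Mul(Rational(-12, 565), Pow(3, Rational(1, 2))) ≈ -0.036787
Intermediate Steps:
P = Rational(-187, 6) (P = Add(Rational(-1, 3), Mul(Rational(1, 6), Add(19, Mul(-1, 204)))) = Add(Rational(-1, 3), Mul(Rational(1, 6), Add(19, -204))) = Add(Rational(-1, 3), Mul(Rational(1, 6), -185)) = Add(Rational(-1, 3), Rational(-185, 6)) = Rational(-187, 6) ≈ -31.167)
D = -63 (D = Mul(7, -9) = -63)
Function('X')(m) = Pow(Add(6, m), Rational(1, 2))
O = Rational(-6, 565) (O = Pow(Add(-63, Rational(-187, 6)), -1) = Pow(Rational(-565, 6), -1) = Rational(-6, 565) ≈ -0.010619)
Mul(Function('X')(E), O) = Mul(Pow(Add(6, 6), Rational(1, 2)), Rational(-6, 565)) = Mul(Pow(12, Rational(1, 2)), Rational(-6, 565)) = Mul(Mul(2, Pow(3, Rational(1, 2))), Rational(-6, 565)) = Mul(Rational(-12, 565), Pow(3, Rational(1, 2)))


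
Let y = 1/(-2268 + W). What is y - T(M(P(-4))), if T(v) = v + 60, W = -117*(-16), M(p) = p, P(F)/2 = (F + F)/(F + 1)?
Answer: -25873/396 ≈ -65.336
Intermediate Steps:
P(F) = 4*F/(1 + F) (P(F) = 2*((F + F)/(F + 1)) = 2*((2*F)/(1 + F)) = 2*(2*F/(1 + F)) = 4*F/(1 + F))
W = 1872
T(v) = 60 + v
y = -1/396 (y = 1/(-2268 + 1872) = 1/(-396) = -1/396 ≈ -0.0025253)
y - T(M(P(-4))) = -1/396 - (60 + 4*(-4)/(1 - 4)) = -1/396 - (60 + 4*(-4)/(-3)) = -1/396 - (60 + 4*(-4)*(-⅓)) = -1/396 - (60 + 16/3) = -1/396 - 1*196/3 = -1/396 - 196/3 = -25873/396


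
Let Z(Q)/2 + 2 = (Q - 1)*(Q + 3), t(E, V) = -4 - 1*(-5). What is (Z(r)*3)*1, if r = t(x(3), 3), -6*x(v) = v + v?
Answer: -12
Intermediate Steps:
x(v) = -v/3 (x(v) = -(v + v)/6 = -v/3)
t(E, V) = 1 (t(E, V) = -4 + 5 = 1)
r = 1
Z(Q) = -4 + 2*(-1 + Q)*(3 + Q) (Z(Q) = -4 + 2*((Q - 1)*(Q + 3)) = -4 + 2*((-1 + Q)*(3 + Q)) = -4 + 2*(-1 + Q)*(3 + Q))
(Z(r)*3)*1 = ((-10 + 2*1² + 4*1)*3)*1 = ((-10 + 2*1 + 4)*3)*1 = ((-10 + 2 + 4)*3)*1 = -4*3*1 = -12*1 = -12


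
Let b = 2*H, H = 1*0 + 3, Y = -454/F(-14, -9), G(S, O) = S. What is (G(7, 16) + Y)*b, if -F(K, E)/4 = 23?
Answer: 1647/23 ≈ 71.609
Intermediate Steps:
F(K, E) = -92 (F(K, E) = -4*23 = -92)
Y = 227/46 (Y = -454/(-92) = -454*(-1/92) = 227/46 ≈ 4.9348)
H = 3 (H = 0 + 3 = 3)
b = 6 (b = 2*3 = 6)
(G(7, 16) + Y)*b = (7 + 227/46)*6 = (549/46)*6 = 1647/23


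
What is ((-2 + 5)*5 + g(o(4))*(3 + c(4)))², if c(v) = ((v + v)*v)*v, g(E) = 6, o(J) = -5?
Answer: 641601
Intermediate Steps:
c(v) = 2*v³ (c(v) = ((2*v)*v)*v = (2*v²)*v = 2*v³)
((-2 + 5)*5 + g(o(4))*(3 + c(4)))² = ((-2 + 5)*5 + 6*(3 + 2*4³))² = (3*5 + 6*(3 + 2*64))² = (15 + 6*(3 + 128))² = (15 + 6*131)² = (15 + 786)² = 801² = 641601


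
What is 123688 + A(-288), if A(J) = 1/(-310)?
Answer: 38343279/310 ≈ 1.2369e+5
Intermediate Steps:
A(J) = -1/310
123688 + A(-288) = 123688 - 1/310 = 38343279/310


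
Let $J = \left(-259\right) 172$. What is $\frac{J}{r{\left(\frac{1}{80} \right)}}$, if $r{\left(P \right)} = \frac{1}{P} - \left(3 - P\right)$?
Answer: $- \frac{3563840}{6161} \approx -578.45$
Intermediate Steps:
$r{\left(P \right)} = -3 + P + \frac{1}{P}$ ($r{\left(P \right)} = \frac{1}{P} + \left(-3 + P\right) = -3 + P + \frac{1}{P}$)
$J = -44548$
$\frac{J}{r{\left(\frac{1}{80} \right)}} = - \frac{44548}{-3 + \frac{1}{80} + \frac{1}{\frac{1}{80}}} = - \frac{44548}{-3 + \frac{1}{80} + 80} = - \frac{44548}{\frac{6161}{80}} = \left(-44548\right) \frac{80}{6161} = - \frac{3563840}{6161}$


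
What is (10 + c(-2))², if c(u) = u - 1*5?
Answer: 9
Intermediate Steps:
c(u) = -5 + u (c(u) = u - 5 = -5 + u)
(10 + c(-2))² = (10 + (-5 - 2))² = (10 - 7)² = 3² = 9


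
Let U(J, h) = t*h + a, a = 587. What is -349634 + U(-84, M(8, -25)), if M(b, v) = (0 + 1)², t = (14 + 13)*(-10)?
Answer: -349317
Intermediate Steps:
t = -270 (t = 27*(-10) = -270)
M(b, v) = 1 (M(b, v) = 1² = 1)
U(J, h) = 587 - 270*h (U(J, h) = -270*h + 587 = 587 - 270*h)
-349634 + U(-84, M(8, -25)) = -349634 + (587 - 270*1) = -349634 + (587 - 270) = -349634 + 317 = -349317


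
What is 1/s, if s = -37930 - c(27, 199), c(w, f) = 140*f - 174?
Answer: -1/65616 ≈ -1.5240e-5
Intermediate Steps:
c(w, f) = -174 + 140*f
s = -65616 (s = -37930 - (-174 + 140*199) = -37930 - (-174 + 27860) = -37930 - 1*27686 = -37930 - 27686 = -65616)
1/s = 1/(-65616) = -1/65616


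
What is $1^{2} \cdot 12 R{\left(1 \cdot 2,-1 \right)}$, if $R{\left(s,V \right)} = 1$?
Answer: $12$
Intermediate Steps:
$1^{2} \cdot 12 R{\left(1 \cdot 2,-1 \right)} = 1^{2} \cdot 12 \cdot 1 = 1 \cdot 12 \cdot 1 = 12 \cdot 1 = 12$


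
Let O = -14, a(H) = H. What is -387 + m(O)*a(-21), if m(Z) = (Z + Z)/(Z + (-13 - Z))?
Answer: -5619/13 ≈ -432.23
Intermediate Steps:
m(Z) = -2*Z/13 (m(Z) = (2*Z)/(-13) = (2*Z)*(-1/13) = -2*Z/13)
-387 + m(O)*a(-21) = -387 - 2/13*(-14)*(-21) = -387 + (28/13)*(-21) = -387 - 588/13 = -5619/13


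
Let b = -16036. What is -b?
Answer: 16036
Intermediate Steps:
-b = -1*(-16036) = 16036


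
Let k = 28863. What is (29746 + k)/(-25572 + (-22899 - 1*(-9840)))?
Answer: -58609/38631 ≈ -1.5171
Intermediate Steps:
(29746 + k)/(-25572 + (-22899 - 1*(-9840))) = (29746 + 28863)/(-25572 + (-22899 - 1*(-9840))) = 58609/(-25572 + (-22899 + 9840)) = 58609/(-25572 - 13059) = 58609/(-38631) = 58609*(-1/38631) = -58609/38631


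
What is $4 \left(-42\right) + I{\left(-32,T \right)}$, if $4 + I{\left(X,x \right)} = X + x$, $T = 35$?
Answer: $-169$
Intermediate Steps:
$I{\left(X,x \right)} = -4 + X + x$ ($I{\left(X,x \right)} = -4 + \left(X + x\right) = -4 + X + x$)
$4 \left(-42\right) + I{\left(-32,T \right)} = 4 \left(-42\right) - 1 = -168 - 1 = -169$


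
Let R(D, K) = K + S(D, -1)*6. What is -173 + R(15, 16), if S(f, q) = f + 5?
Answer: -37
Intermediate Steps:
S(f, q) = 5 + f
R(D, K) = 30 + K + 6*D (R(D, K) = K + (5 + D)*6 = K + (30 + 6*D) = 30 + K + 6*D)
-173 + R(15, 16) = -173 + (30 + 16 + 6*15) = -173 + (30 + 16 + 90) = -173 + 136 = -37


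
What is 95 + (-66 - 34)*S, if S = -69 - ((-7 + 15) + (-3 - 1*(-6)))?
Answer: 8095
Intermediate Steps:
S = -80 (S = -69 - (8 + (-3 + 6)) = -69 - (8 + 3) = -69 - 1*11 = -69 - 11 = -80)
95 + (-66 - 34)*S = 95 + (-66 - 34)*(-80) = 95 - 100*(-80) = 95 + 8000 = 8095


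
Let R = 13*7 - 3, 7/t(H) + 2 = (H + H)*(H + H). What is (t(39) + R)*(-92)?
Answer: -24620258/3041 ≈ -8096.1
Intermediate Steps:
t(H) = 7/(-2 + 4*H**2) (t(H) = 7/(-2 + (H + H)*(H + H)) = 7/(-2 + (2*H)*(2*H)) = 7/(-2 + 4*H**2))
R = 88 (R = 91 - 3 = 88)
(t(39) + R)*(-92) = (7/(2*(-1 + 2*39**2)) + 88)*(-92) = (7/(2*(-1 + 2*1521)) + 88)*(-92) = (7/(2*(-1 + 3042)) + 88)*(-92) = ((7/2)/3041 + 88)*(-92) = ((7/2)*(1/3041) + 88)*(-92) = (7/6082 + 88)*(-92) = (535223/6082)*(-92) = -24620258/3041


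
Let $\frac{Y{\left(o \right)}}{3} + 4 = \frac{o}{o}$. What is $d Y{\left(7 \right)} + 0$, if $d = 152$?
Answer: $-1368$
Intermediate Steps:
$Y{\left(o \right)} = -9$ ($Y{\left(o \right)} = -12 + 3 \frac{o}{o} = -12 + 3 \cdot 1 = -12 + 3 = -9$)
$d Y{\left(7 \right)} + 0 = 152 \left(-9\right) + 0 = -1368 + 0 = -1368$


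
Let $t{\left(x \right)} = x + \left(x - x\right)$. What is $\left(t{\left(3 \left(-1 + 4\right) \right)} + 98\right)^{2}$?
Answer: $11449$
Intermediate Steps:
$t{\left(x \right)} = x$ ($t{\left(x \right)} = x + 0 = x$)
$\left(t{\left(3 \left(-1 + 4\right) \right)} + 98\right)^{2} = \left(3 \left(-1 + 4\right) + 98\right)^{2} = \left(3 \cdot 3 + 98\right)^{2} = \left(9 + 98\right)^{2} = 107^{2} = 11449$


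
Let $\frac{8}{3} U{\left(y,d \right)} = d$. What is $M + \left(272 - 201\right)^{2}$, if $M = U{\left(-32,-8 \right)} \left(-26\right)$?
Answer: $5119$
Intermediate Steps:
$U{\left(y,d \right)} = \frac{3 d}{8}$
$M = 78$ ($M = \frac{3}{8} \left(-8\right) \left(-26\right) = \left(-3\right) \left(-26\right) = 78$)
$M + \left(272 - 201\right)^{2} = 78 + \left(272 - 201\right)^{2} = 78 + 71^{2} = 78 + 5041 = 5119$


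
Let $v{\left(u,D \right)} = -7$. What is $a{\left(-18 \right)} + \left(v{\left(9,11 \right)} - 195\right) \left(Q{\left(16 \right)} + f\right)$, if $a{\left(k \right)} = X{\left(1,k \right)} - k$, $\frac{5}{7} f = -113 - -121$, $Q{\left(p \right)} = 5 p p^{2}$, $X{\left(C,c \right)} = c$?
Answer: $- \frac{20696112}{5} \approx -4.1392 \cdot 10^{6}$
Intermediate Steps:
$Q{\left(p \right)} = 5 p^{3}$
$f = \frac{56}{5}$ ($f = \frac{7 \left(-113 - -121\right)}{5} = \frac{7 \left(-113 + 121\right)}{5} = \frac{7}{5} \cdot 8 = \frac{56}{5} \approx 11.2$)
$a{\left(k \right)} = 0$ ($a{\left(k \right)} = k - k = 0$)
$a{\left(-18 \right)} + \left(v{\left(9,11 \right)} - 195\right) \left(Q{\left(16 \right)} + f\right) = 0 + \left(-7 - 195\right) \left(5 \cdot 16^{3} + \frac{56}{5}\right) = 0 - 202 \left(5 \cdot 4096 + \frac{56}{5}\right) = 0 - 202 \left(20480 + \frac{56}{5}\right) = 0 - \frac{20696112}{5} = - \frac{20696112}{5}$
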